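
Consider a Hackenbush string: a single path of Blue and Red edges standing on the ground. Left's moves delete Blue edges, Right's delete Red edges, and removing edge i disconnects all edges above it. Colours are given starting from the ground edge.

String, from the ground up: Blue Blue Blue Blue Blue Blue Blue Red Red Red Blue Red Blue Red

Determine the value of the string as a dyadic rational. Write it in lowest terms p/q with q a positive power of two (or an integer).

789/128

Prefix values for Blue Blue Blue Blue Blue Blue Blue Red Red Red Blue Red Blue Red via {L|R} + simplicity:
step 1: add Blue to get B; options L={ 0 } R={ none } -> 1
step 2: add Blue to get BB; options L={ 0,1 } R={ none } -> 2
step 3: add Blue to get BBB; options L={ 0,1,2 } R={ none } -> 3
step 4: add Blue to get BBBB; options L={ 0,1,2,3 } R={ none } -> 4
step 5: add Blue to get BBBBB; options L={ 0,1,2,3,4 } R={ none } -> 5
step 6: add Blue to get BBBBBB; options L={ 0,1,2,3,4,5 } R={ none } -> 6
step 7: add Blue to get BBBBBBB; options L={ 0,1,2,3,4,5,6 } R={ none } -> 7
step 8: add Red to get BBBBBBBR; options L={ 0,1,2,3,4,5,6 } R={ 7 } -> 13/2
step 9: add Red to get BBBBBBBRR; options L={ 0,1,2,3,4,5,6 } R={ 13/2,7 } -> 25/4
step 10: add Red to get BBBBBBBRRR; options L={ 0,1,2,3,4,5,6 } R={ 25/4,13/2,7 } -> 49/8
step 11: add Blue to get BBBBBBBRRRB; options L={ 0,1,2,3,4,5,6,49/8 } R={ 25/4,13/2,7 } -> 99/16
step 12: add Red to get BBBBBBBRRRBR; options L={ 0,1,2,3,4,5,6,49/8 } R={ 99/16,25/4,13/2,7 } -> 197/32
step 13: add Blue to get BBBBBBBRRRBRB; options L={ 0,1,2,3,4,5,6,49/8,197/32 } R={ 99/16,25/4,13/2,7 } -> 395/64
step 14: add Red to get BBBBBBBRRRBRBR; options L={ 0,1,2,3,4,5,6,49/8,197/32 } R={ 395/64,99/16,25/4,13/2,7 } -> 789/128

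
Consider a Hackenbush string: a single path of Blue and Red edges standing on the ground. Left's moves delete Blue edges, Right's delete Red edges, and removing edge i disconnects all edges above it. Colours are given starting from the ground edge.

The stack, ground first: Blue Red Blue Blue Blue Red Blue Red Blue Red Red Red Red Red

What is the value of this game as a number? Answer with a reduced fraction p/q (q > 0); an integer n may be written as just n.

1 of 14 · B · max L 0 · min R +∞ ⇒ 1
2 of 14 · BR · max L 0 · min R 1 ⇒ 1/2
3 of 14 · BRB · max L 1/2 · min R 1 ⇒ 3/4
4 of 14 · BRBB · max L 3/4 · min R 1 ⇒ 7/8
5 of 14 · BRBBB · max L 7/8 · min R 1 ⇒ 15/16
6 of 14 · BRBBBR · max L 7/8 · min R 15/16 ⇒ 29/32
7 of 14 · BRBBBRB · max L 29/32 · min R 15/16 ⇒ 59/64
8 of 14 · BRBBBRBR · max L 29/32 · min R 59/64 ⇒ 117/128
9 of 14 · BRBBBRBRB · max L 117/128 · min R 59/64 ⇒ 235/256
10 of 14 · BRBBBRBRBR · max L 117/128 · min R 235/256 ⇒ 469/512
11 of 14 · BRBBBRBRBRR · max L 117/128 · min R 469/512 ⇒ 937/1024
12 of 14 · BRBBBRBRBRRR · max L 117/128 · min R 937/1024 ⇒ 1873/2048
13 of 14 · BRBBBRBRBRRRR · max L 117/128 · min R 1873/2048 ⇒ 3745/4096
14 of 14 · BRBBBRBRBRRRRR · max L 117/128 · min R 3745/4096 ⇒ 7489/8192

7489/8192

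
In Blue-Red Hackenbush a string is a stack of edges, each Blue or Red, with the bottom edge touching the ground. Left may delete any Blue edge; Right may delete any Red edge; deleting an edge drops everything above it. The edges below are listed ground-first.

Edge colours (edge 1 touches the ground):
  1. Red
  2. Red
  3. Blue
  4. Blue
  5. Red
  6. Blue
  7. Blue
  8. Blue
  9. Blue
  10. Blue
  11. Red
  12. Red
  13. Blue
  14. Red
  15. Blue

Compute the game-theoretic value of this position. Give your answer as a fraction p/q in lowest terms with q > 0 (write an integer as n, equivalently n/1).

-10293/8192

1 of 15 · R · max L −∞ · min R 0 so -1
2 of 15 · RR · max L −∞ · min R -1 so -2
3 of 15 · RRB · max L -2 · min R -1 so -3/2
4 of 15 · RRBB · max L -3/2 · min R -1 so -5/4
5 of 15 · RRBBR · max L -3/2 · min R -5/4 so -11/8
6 of 15 · RRBBRB · max L -11/8 · min R -5/4 so -21/16
7 of 15 · RRBBRBB · max L -21/16 · min R -5/4 so -41/32
8 of 15 · RRBBRBBB · max L -41/32 · min R -5/4 so -81/64
9 of 15 · RRBBRBBBB · max L -81/64 · min R -5/4 so -161/128
10 of 15 · RRBBRBBBBB · max L -161/128 · min R -5/4 so -321/256
11 of 15 · RRBBRBBBBBR · max L -161/128 · min R -321/256 so -643/512
12 of 15 · RRBBRBBBBBRR · max L -161/128 · min R -643/512 so -1287/1024
13 of 15 · RRBBRBBBBBRRB · max L -1287/1024 · min R -643/512 so -2573/2048
14 of 15 · RRBBRBBBBBRRBR · max L -1287/1024 · min R -2573/2048 so -5147/4096
15 of 15 · RRBBRBBBBBRRBRB · max L -5147/4096 · min R -2573/2048 so -10293/8192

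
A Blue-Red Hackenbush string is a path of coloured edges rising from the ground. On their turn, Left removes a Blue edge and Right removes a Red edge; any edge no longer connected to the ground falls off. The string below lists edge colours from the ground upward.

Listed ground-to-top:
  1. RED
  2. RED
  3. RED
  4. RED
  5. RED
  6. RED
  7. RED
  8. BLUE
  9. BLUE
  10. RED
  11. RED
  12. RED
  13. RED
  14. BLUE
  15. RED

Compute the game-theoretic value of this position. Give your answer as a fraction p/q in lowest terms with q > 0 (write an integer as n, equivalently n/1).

Build g(s[:k]) for k = 1..15, string s = RED RED RED RED RED RED RED BLUE BLUE RED RED RED RED BLUE RED.
edge 1 of 15 (RED): { — | 0 } gives -1
edge 2 of 15 (RED): { — | -1 0 } gives -2
edge 3 of 15 (RED): { — | -2 -1 0 } gives -3
edge 4 of 15 (RED): { — | -3 -2 -1 0 } gives -4
edge 5 of 15 (RED): { — | -4 -3 -2 -1 0 } gives -5
edge 6 of 15 (RED): { — | -5 -4 -3 -2 -1 0 } gives -6
edge 7 of 15 (RED): { — | -6 -5 -4 -3 -2 -1 0 } gives -7
edge 8 of 15 (BLUE): { -7 | -6 -5 -4 -3 -2 -1 0 } gives -13/2
edge 9 of 15 (BLUE): { -7 -13/2 | -6 -5 -4 -3 -2 -1 0 } gives -25/4
edge 10 of 15 (RED): { -7 -13/2 | -25/4 -6 -5 -4 -3 -2 -1 0 } gives -51/8
edge 11 of 15 (RED): { -7 -13/2 | -51/8 -25/4 -6 -5 -4 -3 -2 -1 0 } gives -103/16
edge 12 of 15 (RED): { -7 -13/2 | -103/16 -51/8 -25/4 -6 -5 -4 -3 -2 -1 0 } gives -207/32
edge 13 of 15 (RED): { -7 -13/2 | -207/32 -103/16 -51/8 -25/4 -6 -5 -4 -3 -2 -1 0 } gives -415/64
edge 14 of 15 (BLUE): { -7 -13/2 -415/64 | -207/32 -103/16 -51/8 -25/4 -6 -5 -4 -3 -2 -1 0 } gives -829/128
edge 15 of 15 (RED): { -7 -13/2 -415/64 | -829/128 -207/32 -103/16 -51/8 -25/4 -6 -5 -4 -3 -2 -1 0 } gives -1659/256

-1659/256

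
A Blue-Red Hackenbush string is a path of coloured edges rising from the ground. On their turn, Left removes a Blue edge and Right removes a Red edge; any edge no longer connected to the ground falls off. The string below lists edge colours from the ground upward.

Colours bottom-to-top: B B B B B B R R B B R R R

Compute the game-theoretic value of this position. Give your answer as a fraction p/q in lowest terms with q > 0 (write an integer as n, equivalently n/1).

689/128

B: Left { 0 }, Right { · } gives simplest 1
BB: Left { 0 1 }, Right { · } gives simplest 2
BBB: Left { 0 1 2 }, Right { · } gives simplest 3
BBBB: Left { 0 1 2 3 }, Right { · } gives simplest 4
BBBBB: Left { 0 1 2 3 4 }, Right { · } gives simplest 5
BBBBBB: Left { 0 1 2 3 4 5 }, Right { · } gives simplest 6
BBBBBBR: Left { 0 1 2 3 4 5 }, Right { 6 } gives simplest 11/2
BBBBBBRR: Left { 0 1 2 3 4 5 }, Right { 11/2 6 } gives simplest 21/4
BBBBBBRRB: Left { 0 1 2 3 4 5 21/4 }, Right { 11/2 6 } gives simplest 43/8
BBBBBBRRBB: Left { 0 1 2 3 4 5 21/4 43/8 }, Right { 11/2 6 } gives simplest 87/16
BBBBBBRRBBR: Left { 0 1 2 3 4 5 21/4 43/8 }, Right { 87/16 11/2 6 } gives simplest 173/32
BBBBBBRRBBRR: Left { 0 1 2 3 4 5 21/4 43/8 }, Right { 173/32 87/16 11/2 6 } gives simplest 345/64
BBBBBBRRBBRRR: Left { 0 1 2 3 4 5 21/4 43/8 }, Right { 345/64 173/32 87/16 11/2 6 } gives simplest 689/128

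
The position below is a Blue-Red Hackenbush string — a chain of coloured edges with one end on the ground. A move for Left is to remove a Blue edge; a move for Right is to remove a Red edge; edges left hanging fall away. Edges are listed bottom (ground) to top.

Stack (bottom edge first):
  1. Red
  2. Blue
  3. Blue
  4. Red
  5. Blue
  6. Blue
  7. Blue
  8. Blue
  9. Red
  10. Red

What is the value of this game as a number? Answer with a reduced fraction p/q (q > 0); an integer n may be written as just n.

Recurse on prefixes of the 10-edge string Red Blue Blue Red Blue Blue Blue Blue Red Red:
1 of 10 · R · max L −∞ · min R 0 → -1
2 of 10 · RB · max L -1 · min R 0 → -1/2
3 of 10 · RBB · max L -1/2 · min R 0 → -1/4
4 of 10 · RBBR · max L -1/2 · min R -1/4 → -3/8
5 of 10 · RBBRB · max L -3/8 · min R -1/4 → -5/16
6 of 10 · RBBRBB · max L -5/16 · min R -1/4 → -9/32
7 of 10 · RBBRBBB · max L -9/32 · min R -1/4 → -17/64
8 of 10 · RBBRBBBB · max L -17/64 · min R -1/4 → -33/128
9 of 10 · RBBRBBBBR · max L -17/64 · min R -33/128 → -67/256
10 of 10 · RBBRBBBBRR · max L -17/64 · min R -67/256 → -135/512

-135/512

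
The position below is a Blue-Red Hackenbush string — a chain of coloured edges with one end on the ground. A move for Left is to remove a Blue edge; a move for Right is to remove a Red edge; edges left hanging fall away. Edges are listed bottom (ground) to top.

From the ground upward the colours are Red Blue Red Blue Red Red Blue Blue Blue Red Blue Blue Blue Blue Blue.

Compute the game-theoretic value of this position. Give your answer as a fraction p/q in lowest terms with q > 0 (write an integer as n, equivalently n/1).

-11329/16384

Recurse on prefixes of the 15-edge string Red Blue Red Blue Red Red Blue Blue Blue Red Blue Blue Blue Blue Blue:
val_1 [R]  L=[∅]  R=[0]  gives -1
val_2 [RB]  L=[-1]  R=[0]  gives -1/2
val_3 [RBR]  L=[-1]  R=[-1/2,0]  gives -3/4
val_4 [RBRB]  L=[-1,-3/4]  R=[-1/2,0]  gives -5/8
val_5 [RBRBR]  L=[-1,-3/4]  R=[-5/8,-1/2,0]  gives -11/16
val_6 [RBRBRR]  L=[-1,-3/4]  R=[-11/16,-5/8,-1/2,0]  gives -23/32
val_7 [RBRBRRB]  L=[-1,-3/4,-23/32]  R=[-11/16,-5/8,-1/2,0]  gives -45/64
val_8 [RBRBRRBB]  L=[-1,-3/4,-23/32,-45/64]  R=[-11/16,-5/8,-1/2,0]  gives -89/128
val_9 [RBRBRRBBB]  L=[-1,-3/4,-23/32,-45/64,-89/128]  R=[-11/16,-5/8,-1/2,0]  gives -177/256
val_10 [RBRBRRBBBR]  L=[-1,-3/4,-23/32,-45/64,-89/128]  R=[-177/256,-11/16,-5/8,-1/2,0]  gives -355/512
val_11 [RBRBRRBBBRB]  L=[-1,-3/4,-23/32,-45/64,-89/128,-355/512]  R=[-177/256,-11/16,-5/8,-1/2,0]  gives -709/1024
val_12 [RBRBRRBBBRBB]  L=[-1,-3/4,-23/32,-45/64,-89/128,-355/512,-709/1024]  R=[-177/256,-11/16,-5/8,-1/2,0]  gives -1417/2048
val_13 [RBRBRRBBBRBBB]  L=[-1,-3/4,-23/32,-45/64,-89/128,-355/512,-709/1024,-1417/2048]  R=[-177/256,-11/16,-5/8,-1/2,0]  gives -2833/4096
val_14 [RBRBRRBBBRBBBB]  L=[-1,-3/4,-23/32,-45/64,-89/128,-355/512,-709/1024,-1417/2048,-2833/4096]  R=[-177/256,-11/16,-5/8,-1/2,0]  gives -5665/8192
val_15 [RBRBRRBBBRBBBBB]  L=[-1,-3/4,-23/32,-45/64,-89/128,-355/512,-709/1024,-1417/2048,-2833/4096,-5665/8192]  R=[-177/256,-11/16,-5/8,-1/2,0]  gives -11329/16384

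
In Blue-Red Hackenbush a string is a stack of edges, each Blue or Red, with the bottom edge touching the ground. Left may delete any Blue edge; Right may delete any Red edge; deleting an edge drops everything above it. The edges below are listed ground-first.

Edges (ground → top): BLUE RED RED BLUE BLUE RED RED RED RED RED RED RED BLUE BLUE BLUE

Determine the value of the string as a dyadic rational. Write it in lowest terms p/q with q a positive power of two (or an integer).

6159/16384

G(B) = { 0 | none } = 1
G(BR) = { 0 | 1 } = 1/2
G(BRR) = { 0 | 1/2, 1 } = 1/4
G(BRRB) = { 0, 1/4 | 1/2, 1 } = 3/8
G(BRRBB) = { 0, 1/4, 3/8 | 1/2, 1 } = 7/16
G(BRRBBR) = { 0, 1/4, 3/8 | 7/16, 1/2, 1 } = 13/32
G(BRRBBRR) = { 0, 1/4, 3/8 | 13/32, 7/16, 1/2, 1 } = 25/64
G(BRRBBRRR) = { 0, 1/4, 3/8 | 25/64, 13/32, 7/16, 1/2, 1 } = 49/128
G(BRRBBRRRR) = { 0, 1/4, 3/8 | 49/128, 25/64, 13/32, 7/16, 1/2, 1 } = 97/256
G(BRRBBRRRRR) = { 0, 1/4, 3/8 | 97/256, 49/128, 25/64, 13/32, 7/16, 1/2, 1 } = 193/512
G(BRRBBRRRRRR) = { 0, 1/4, 3/8 | 193/512, 97/256, 49/128, 25/64, 13/32, 7/16, 1/2, 1 } = 385/1024
G(BRRBBRRRRRRR) = { 0, 1/4, 3/8 | 385/1024, 193/512, 97/256, 49/128, 25/64, 13/32, 7/16, 1/2, 1 } = 769/2048
G(BRRBBRRRRRRRB) = { 0, 1/4, 3/8, 769/2048 | 385/1024, 193/512, 97/256, 49/128, 25/64, 13/32, 7/16, 1/2, 1 } = 1539/4096
G(BRRBBRRRRRRRBB) = { 0, 1/4, 3/8, 769/2048, 1539/4096 | 385/1024, 193/512, 97/256, 49/128, 25/64, 13/32, 7/16, 1/2, 1 } = 3079/8192
G(BRRBBRRRRRRRBBB) = { 0, 1/4, 3/8, 769/2048, 1539/4096, 3079/8192 | 385/1024, 193/512, 97/256, 49/128, 25/64, 13/32, 7/16, 1/2, 1 } = 6159/16384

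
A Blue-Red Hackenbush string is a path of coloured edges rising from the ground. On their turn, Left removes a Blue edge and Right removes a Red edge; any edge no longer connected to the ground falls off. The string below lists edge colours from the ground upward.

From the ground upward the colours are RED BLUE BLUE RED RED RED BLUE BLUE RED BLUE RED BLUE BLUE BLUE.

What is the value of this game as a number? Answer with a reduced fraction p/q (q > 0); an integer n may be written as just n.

Recurse on prefixes of the 14-edge string RED BLUE BLUE RED RED RED BLUE BLUE RED BLUE RED BLUE BLUE BLUE:
R: Left { — }, Right { 0 } gives simplest -1
RB: Left { -1 }, Right { 0 } gives simplest -1/2
RBB: Left { -1; -1/2 }, Right { 0 } gives simplest -1/4
RBBR: Left { -1; -1/2 }, Right { -1/4; 0 } gives simplest -3/8
RBBRR: Left { -1; -1/2 }, Right { -3/8; -1/4; 0 } gives simplest -7/16
RBBRRR: Left { -1; -1/2 }, Right { -7/16; -3/8; -1/4; 0 } gives simplest -15/32
RBBRRRB: Left { -1; -1/2; -15/32 }, Right { -7/16; -3/8; -1/4; 0 } gives simplest -29/64
RBBRRRBB: Left { -1; -1/2; -15/32; -29/64 }, Right { -7/16; -3/8; -1/4; 0 } gives simplest -57/128
RBBRRRBBR: Left { -1; -1/2; -15/32; -29/64 }, Right { -57/128; -7/16; -3/8; -1/4; 0 } gives simplest -115/256
RBBRRRBBRB: Left { -1; -1/2; -15/32; -29/64; -115/256 }, Right { -57/128; -7/16; -3/8; -1/4; 0 } gives simplest -229/512
RBBRRRBBRBR: Left { -1; -1/2; -15/32; -29/64; -115/256 }, Right { -229/512; -57/128; -7/16; -3/8; -1/4; 0 } gives simplest -459/1024
RBBRRRBBRBRB: Left { -1; -1/2; -15/32; -29/64; -115/256; -459/1024 }, Right { -229/512; -57/128; -7/16; -3/8; -1/4; 0 } gives simplest -917/2048
RBBRRRBBRBRBB: Left { -1; -1/2; -15/32; -29/64; -115/256; -459/1024; -917/2048 }, Right { -229/512; -57/128; -7/16; -3/8; -1/4; 0 } gives simplest -1833/4096
RBBRRRBBRBRBBB: Left { -1; -1/2; -15/32; -29/64; -115/256; -459/1024; -917/2048; -1833/4096 }, Right { -229/512; -57/128; -7/16; -3/8; -1/4; 0 } gives simplest -3665/8192

-3665/8192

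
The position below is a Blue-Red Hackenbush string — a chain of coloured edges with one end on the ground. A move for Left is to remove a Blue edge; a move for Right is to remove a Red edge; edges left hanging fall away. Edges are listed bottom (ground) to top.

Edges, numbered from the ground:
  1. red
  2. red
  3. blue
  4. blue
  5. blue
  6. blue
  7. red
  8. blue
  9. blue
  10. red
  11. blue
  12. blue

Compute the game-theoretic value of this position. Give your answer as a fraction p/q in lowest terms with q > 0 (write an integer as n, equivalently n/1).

edge 1 of 12 (red): { — | 0 } — -1
edge 2 of 12 (red): { — | -1, 0 } — -2
edge 3 of 12 (blue): { -2 | -1, 0 } — -3/2
edge 4 of 12 (blue): { -2, -3/2 | -1, 0 } — -5/4
edge 5 of 12 (blue): { -2, -3/2, -5/4 | -1, 0 } — -9/8
edge 6 of 12 (blue): { -2, -3/2, -5/4, -9/8 | -1, 0 } — -17/16
edge 7 of 12 (red): { -2, -3/2, -5/4, -9/8 | -17/16, -1, 0 } — -35/32
edge 8 of 12 (blue): { -2, -3/2, -5/4, -9/8, -35/32 | -17/16, -1, 0 } — -69/64
edge 9 of 12 (blue): { -2, -3/2, -5/4, -9/8, -35/32, -69/64 | -17/16, -1, 0 } — -137/128
edge 10 of 12 (red): { -2, -3/2, -5/4, -9/8, -35/32, -69/64 | -137/128, -17/16, -1, 0 } — -275/256
edge 11 of 12 (blue): { -2, -3/2, -5/4, -9/8, -35/32, -69/64, -275/256 | -137/128, -17/16, -1, 0 } — -549/512
edge 12 of 12 (blue): { -2, -3/2, -5/4, -9/8, -35/32, -69/64, -275/256, -549/512 | -137/128, -17/16, -1, 0 } — -1097/1024

-1097/1024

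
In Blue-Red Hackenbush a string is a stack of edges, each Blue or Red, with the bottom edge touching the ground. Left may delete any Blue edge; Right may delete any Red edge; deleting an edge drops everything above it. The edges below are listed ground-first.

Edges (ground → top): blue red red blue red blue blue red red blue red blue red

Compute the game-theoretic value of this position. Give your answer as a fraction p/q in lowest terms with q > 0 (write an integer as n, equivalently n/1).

1429/4096

Prefix values for blue red red blue red blue blue red red blue red blue red via {L|R} + simplicity:
b: Left { 0 }, Right { (no moves) } ⇒ simplest 1
br: Left { 0 }, Right { 1 } ⇒ simplest 1/2
brr: Left { 0 }, Right { 1/2; 1 } ⇒ simplest 1/4
brrb: Left { 0; 1/4 }, Right { 1/2; 1 } ⇒ simplest 3/8
brrbr: Left { 0; 1/4 }, Right { 3/8; 1/2; 1 } ⇒ simplest 5/16
brrbrb: Left { 0; 1/4; 5/16 }, Right { 3/8; 1/2; 1 } ⇒ simplest 11/32
brrbrbb: Left { 0; 1/4; 5/16; 11/32 }, Right { 3/8; 1/2; 1 } ⇒ simplest 23/64
brrbrbbr: Left { 0; 1/4; 5/16; 11/32 }, Right { 23/64; 3/8; 1/2; 1 } ⇒ simplest 45/128
brrbrbbrr: Left { 0; 1/4; 5/16; 11/32 }, Right { 45/128; 23/64; 3/8; 1/2; 1 } ⇒ simplest 89/256
brrbrbbrrb: Left { 0; 1/4; 5/16; 11/32; 89/256 }, Right { 45/128; 23/64; 3/8; 1/2; 1 } ⇒ simplest 179/512
brrbrbbrrbr: Left { 0; 1/4; 5/16; 11/32; 89/256 }, Right { 179/512; 45/128; 23/64; 3/8; 1/2; 1 } ⇒ simplest 357/1024
brrbrbbrrbrb: Left { 0; 1/4; 5/16; 11/32; 89/256; 357/1024 }, Right { 179/512; 45/128; 23/64; 3/8; 1/2; 1 } ⇒ simplest 715/2048
brrbrbbrrbrbr: Left { 0; 1/4; 5/16; 11/32; 89/256; 357/1024 }, Right { 715/2048; 179/512; 45/128; 23/64; 3/8; 1/2; 1 } ⇒ simplest 1429/4096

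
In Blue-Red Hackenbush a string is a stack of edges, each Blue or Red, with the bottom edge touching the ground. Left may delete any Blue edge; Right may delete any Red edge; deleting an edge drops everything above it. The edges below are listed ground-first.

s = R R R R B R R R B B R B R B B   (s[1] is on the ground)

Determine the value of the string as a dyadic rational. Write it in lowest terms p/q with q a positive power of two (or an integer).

step 1: add R to get R; options L={ ∅ } R={ 0 } so -1
step 2: add R to get RR; options L={ ∅ } R={ -1 0 } so -2
step 3: add R to get RRR; options L={ ∅ } R={ -2 -1 0 } so -3
step 4: add R to get RRRR; options L={ ∅ } R={ -3 -2 -1 0 } so -4
step 5: add B to get RRRRB; options L={ -4 } R={ -3 -2 -1 0 } so -7/2
step 6: add R to get RRRRBR; options L={ -4 } R={ -7/2 -3 -2 -1 0 } so -15/4
step 7: add R to get RRRRBRR; options L={ -4 } R={ -15/4 -7/2 -3 -2 -1 0 } so -31/8
step 8: add R to get RRRRBRRR; options L={ -4 } R={ -31/8 -15/4 -7/2 -3 -2 -1 0 } so -63/16
step 9: add B to get RRRRBRRRB; options L={ -4 -63/16 } R={ -31/8 -15/4 -7/2 -3 -2 -1 0 } so -125/32
step 10: add B to get RRRRBRRRBB; options L={ -4 -63/16 -125/32 } R={ -31/8 -15/4 -7/2 -3 -2 -1 0 } so -249/64
step 11: add R to get RRRRBRRRBBR; options L={ -4 -63/16 -125/32 } R={ -249/64 -31/8 -15/4 -7/2 -3 -2 -1 0 } so -499/128
step 12: add B to get RRRRBRRRBBRB; options L={ -4 -63/16 -125/32 -499/128 } R={ -249/64 -31/8 -15/4 -7/2 -3 -2 -1 0 } so -997/256
step 13: add R to get RRRRBRRRBBRBR; options L={ -4 -63/16 -125/32 -499/128 } R={ -997/256 -249/64 -31/8 -15/4 -7/2 -3 -2 -1 0 } so -1995/512
step 14: add B to get RRRRBRRRBBRBRB; options L={ -4 -63/16 -125/32 -499/128 -1995/512 } R={ -997/256 -249/64 -31/8 -15/4 -7/2 -3 -2 -1 0 } so -3989/1024
step 15: add B to get RRRRBRRRBBRBRBB; options L={ -4 -63/16 -125/32 -499/128 -1995/512 -3989/1024 } R={ -997/256 -249/64 -31/8 -15/4 -7/2 -3 -2 -1 0 } so -7977/2048

-7977/2048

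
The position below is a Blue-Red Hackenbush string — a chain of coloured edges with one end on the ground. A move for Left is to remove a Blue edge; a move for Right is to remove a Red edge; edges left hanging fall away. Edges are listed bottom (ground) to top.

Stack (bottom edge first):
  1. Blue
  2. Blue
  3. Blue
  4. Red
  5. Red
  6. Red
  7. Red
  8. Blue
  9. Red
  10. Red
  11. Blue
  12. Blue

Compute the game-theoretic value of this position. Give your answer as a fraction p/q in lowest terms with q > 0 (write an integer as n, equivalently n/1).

1063/512

Build G(s[:k]) for k = 1..12, string s = Blue Blue Blue Red Red Red Red Blue Red Red Blue Blue.
G_1 [B]  L=[0]  R=[·]  = 1
G_2 [BB]  L=[0; 1]  R=[·]  = 2
G_3 [BBB]  L=[0; 1; 2]  R=[·]  = 3
G_4 [BBBR]  L=[0; 1; 2]  R=[3]  = 5/2
G_5 [BBBRR]  L=[0; 1; 2]  R=[5/2; 3]  = 9/4
G_6 [BBBRRR]  L=[0; 1; 2]  R=[9/4; 5/2; 3]  = 17/8
G_7 [BBBRRRR]  L=[0; 1; 2]  R=[17/8; 9/4; 5/2; 3]  = 33/16
G_8 [BBBRRRRB]  L=[0; 1; 2; 33/16]  R=[17/8; 9/4; 5/2; 3]  = 67/32
G_9 [BBBRRRRBR]  L=[0; 1; 2; 33/16]  R=[67/32; 17/8; 9/4; 5/2; 3]  = 133/64
G_10 [BBBRRRRBRR]  L=[0; 1; 2; 33/16]  R=[133/64; 67/32; 17/8; 9/4; 5/2; 3]  = 265/128
G_11 [BBBRRRRBRRB]  L=[0; 1; 2; 33/16; 265/128]  R=[133/64; 67/32; 17/8; 9/4; 5/2; 3]  = 531/256
G_12 [BBBRRRRBRRBB]  L=[0; 1; 2; 33/16; 265/128; 531/256]  R=[133/64; 67/32; 17/8; 9/4; 5/2; 3]  = 1063/512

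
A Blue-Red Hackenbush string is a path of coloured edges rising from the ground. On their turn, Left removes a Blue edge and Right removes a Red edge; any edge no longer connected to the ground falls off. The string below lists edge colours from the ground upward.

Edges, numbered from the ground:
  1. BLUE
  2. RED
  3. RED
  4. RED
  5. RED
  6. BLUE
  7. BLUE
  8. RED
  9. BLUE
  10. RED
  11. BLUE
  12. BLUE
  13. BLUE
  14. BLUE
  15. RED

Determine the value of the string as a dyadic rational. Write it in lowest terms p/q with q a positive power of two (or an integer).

step 1: add BLUE to get B; options L={ 0 } R={ none } — 1
step 2: add RED to get BR; options L={ 0 } R={ 1 } — 1/2
step 3: add RED to get BRR; options L={ 0 } R={ 1/2,1 } — 1/4
step 4: add RED to get BRRR; options L={ 0 } R={ 1/4,1/2,1 } — 1/8
step 5: add RED to get BRRRR; options L={ 0 } R={ 1/8,1/4,1/2,1 } — 1/16
step 6: add BLUE to get BRRRRB; options L={ 0,1/16 } R={ 1/8,1/4,1/2,1 } — 3/32
step 7: add BLUE to get BRRRRBB; options L={ 0,1/16,3/32 } R={ 1/8,1/4,1/2,1 } — 7/64
step 8: add RED to get BRRRRBBR; options L={ 0,1/16,3/32 } R={ 7/64,1/8,1/4,1/2,1 } — 13/128
step 9: add BLUE to get BRRRRBBRB; options L={ 0,1/16,3/32,13/128 } R={ 7/64,1/8,1/4,1/2,1 } — 27/256
step 10: add RED to get BRRRRBBRBR; options L={ 0,1/16,3/32,13/128 } R={ 27/256,7/64,1/8,1/4,1/2,1 } — 53/512
step 11: add BLUE to get BRRRRBBRBRB; options L={ 0,1/16,3/32,13/128,53/512 } R={ 27/256,7/64,1/8,1/4,1/2,1 } — 107/1024
step 12: add BLUE to get BRRRRBBRBRBB; options L={ 0,1/16,3/32,13/128,53/512,107/1024 } R={ 27/256,7/64,1/8,1/4,1/2,1 } — 215/2048
step 13: add BLUE to get BRRRRBBRBRBBB; options L={ 0,1/16,3/32,13/128,53/512,107/1024,215/2048 } R={ 27/256,7/64,1/8,1/4,1/2,1 } — 431/4096
step 14: add BLUE to get BRRRRBBRBRBBBB; options L={ 0,1/16,3/32,13/128,53/512,107/1024,215/2048,431/4096 } R={ 27/256,7/64,1/8,1/4,1/2,1 } — 863/8192
step 15: add RED to get BRRRRBBRBRBBBBR; options L={ 0,1/16,3/32,13/128,53/512,107/1024,215/2048,431/4096 } R={ 863/8192,27/256,7/64,1/8,1/4,1/2,1 } — 1725/16384

1725/16384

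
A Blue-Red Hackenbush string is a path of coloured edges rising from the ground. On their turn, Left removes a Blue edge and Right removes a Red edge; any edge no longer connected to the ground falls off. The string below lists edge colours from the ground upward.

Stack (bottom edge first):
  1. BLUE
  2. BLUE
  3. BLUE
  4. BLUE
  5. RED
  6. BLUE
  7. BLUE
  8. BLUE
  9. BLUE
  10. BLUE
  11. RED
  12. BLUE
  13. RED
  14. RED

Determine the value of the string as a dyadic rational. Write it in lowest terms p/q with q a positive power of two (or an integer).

4073/1024

Prefix values for BLUE BLUE BLUE BLUE RED BLUE BLUE BLUE BLUE BLUE RED BLUE RED RED via {L|R} + simplicity:
1 of 14 · B · max L 0 · min R +∞ = 1
2 of 14 · BB · max L 1 · min R +∞ = 2
3 of 14 · BBB · max L 2 · min R +∞ = 3
4 of 14 · BBBB · max L 3 · min R +∞ = 4
5 of 14 · BBBBR · max L 3 · min R 4 = 7/2
6 of 14 · BBBBRB · max L 7/2 · min R 4 = 15/4
7 of 14 · BBBBRBB · max L 15/4 · min R 4 = 31/8
8 of 14 · BBBBRBBB · max L 31/8 · min R 4 = 63/16
9 of 14 · BBBBRBBBB · max L 63/16 · min R 4 = 127/32
10 of 14 · BBBBRBBBBB · max L 127/32 · min R 4 = 255/64
11 of 14 · BBBBRBBBBBR · max L 127/32 · min R 255/64 = 509/128
12 of 14 · BBBBRBBBBBRB · max L 509/128 · min R 255/64 = 1019/256
13 of 14 · BBBBRBBBBBRBR · max L 509/128 · min R 1019/256 = 2037/512
14 of 14 · BBBBRBBBBBRBRR · max L 509/128 · min R 2037/512 = 4073/1024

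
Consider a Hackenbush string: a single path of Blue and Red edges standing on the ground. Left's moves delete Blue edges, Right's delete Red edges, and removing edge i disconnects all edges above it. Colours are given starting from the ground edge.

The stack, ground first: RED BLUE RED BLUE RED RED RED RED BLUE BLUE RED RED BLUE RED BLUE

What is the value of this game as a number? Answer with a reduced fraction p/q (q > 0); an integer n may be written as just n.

-12085/16384

R: Left { none }, Right { 0 } ⇒ simplest -1
RB: Left { -1 }, Right { 0 } ⇒ simplest -1/2
RBR: Left { -1 }, Right { -1/2; 0 } ⇒ simplest -3/4
RBRB: Left { -1; -3/4 }, Right { -1/2; 0 } ⇒ simplest -5/8
RBRBR: Left { -1; -3/4 }, Right { -5/8; -1/2; 0 } ⇒ simplest -11/16
RBRBRR: Left { -1; -3/4 }, Right { -11/16; -5/8; -1/2; 0 } ⇒ simplest -23/32
RBRBRRR: Left { -1; -3/4 }, Right { -23/32; -11/16; -5/8; -1/2; 0 } ⇒ simplest -47/64
RBRBRRRR: Left { -1; -3/4 }, Right { -47/64; -23/32; -11/16; -5/8; -1/2; 0 } ⇒ simplest -95/128
RBRBRRRRB: Left { -1; -3/4; -95/128 }, Right { -47/64; -23/32; -11/16; -5/8; -1/2; 0 } ⇒ simplest -189/256
RBRBRRRRBB: Left { -1; -3/4; -95/128; -189/256 }, Right { -47/64; -23/32; -11/16; -5/8; -1/2; 0 } ⇒ simplest -377/512
RBRBRRRRBBR: Left { -1; -3/4; -95/128; -189/256 }, Right { -377/512; -47/64; -23/32; -11/16; -5/8; -1/2; 0 } ⇒ simplest -755/1024
RBRBRRRRBBRR: Left { -1; -3/4; -95/128; -189/256 }, Right { -755/1024; -377/512; -47/64; -23/32; -11/16; -5/8; -1/2; 0 } ⇒ simplest -1511/2048
RBRBRRRRBBRRB: Left { -1; -3/4; -95/128; -189/256; -1511/2048 }, Right { -755/1024; -377/512; -47/64; -23/32; -11/16; -5/8; -1/2; 0 } ⇒ simplest -3021/4096
RBRBRRRRBBRRBR: Left { -1; -3/4; -95/128; -189/256; -1511/2048 }, Right { -3021/4096; -755/1024; -377/512; -47/64; -23/32; -11/16; -5/8; -1/2; 0 } ⇒ simplest -6043/8192
RBRBRRRRBBRRBRB: Left { -1; -3/4; -95/128; -189/256; -1511/2048; -6043/8192 }, Right { -3021/4096; -755/1024; -377/512; -47/64; -23/32; -11/16; -5/8; -1/2; 0 } ⇒ simplest -12085/16384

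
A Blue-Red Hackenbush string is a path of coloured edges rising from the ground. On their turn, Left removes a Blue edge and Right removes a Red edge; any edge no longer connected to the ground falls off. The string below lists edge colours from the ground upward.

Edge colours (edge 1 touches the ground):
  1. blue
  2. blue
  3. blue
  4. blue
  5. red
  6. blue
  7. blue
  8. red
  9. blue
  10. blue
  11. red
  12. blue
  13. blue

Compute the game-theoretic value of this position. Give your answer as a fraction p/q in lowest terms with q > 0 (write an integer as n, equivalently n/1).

1975/512

step 1: add blue to get b; options L={ 0 } R={ — } so 1
step 2: add blue to get bb; options L={ 0,1 } R={ — } so 2
step 3: add blue to get bbb; options L={ 0,1,2 } R={ — } so 3
step 4: add blue to get bbbb; options L={ 0,1,2,3 } R={ — } so 4
step 5: add red to get bbbbr; options L={ 0,1,2,3 } R={ 4 } so 7/2
step 6: add blue to get bbbbrb; options L={ 0,1,2,3,7/2 } R={ 4 } so 15/4
step 7: add blue to get bbbbrbb; options L={ 0,1,2,3,7/2,15/4 } R={ 4 } so 31/8
step 8: add red to get bbbbrbbr; options L={ 0,1,2,3,7/2,15/4 } R={ 31/8,4 } so 61/16
step 9: add blue to get bbbbrbbrb; options L={ 0,1,2,3,7/2,15/4,61/16 } R={ 31/8,4 } so 123/32
step 10: add blue to get bbbbrbbrbb; options L={ 0,1,2,3,7/2,15/4,61/16,123/32 } R={ 31/8,4 } so 247/64
step 11: add red to get bbbbrbbrbbr; options L={ 0,1,2,3,7/2,15/4,61/16,123/32 } R={ 247/64,31/8,4 } so 493/128
step 12: add blue to get bbbbrbbrbbrb; options L={ 0,1,2,3,7/2,15/4,61/16,123/32,493/128 } R={ 247/64,31/8,4 } so 987/256
step 13: add blue to get bbbbrbbrbbrbb; options L={ 0,1,2,3,7/2,15/4,61/16,123/32,493/128,987/256 } R={ 247/64,31/8,4 } so 1975/512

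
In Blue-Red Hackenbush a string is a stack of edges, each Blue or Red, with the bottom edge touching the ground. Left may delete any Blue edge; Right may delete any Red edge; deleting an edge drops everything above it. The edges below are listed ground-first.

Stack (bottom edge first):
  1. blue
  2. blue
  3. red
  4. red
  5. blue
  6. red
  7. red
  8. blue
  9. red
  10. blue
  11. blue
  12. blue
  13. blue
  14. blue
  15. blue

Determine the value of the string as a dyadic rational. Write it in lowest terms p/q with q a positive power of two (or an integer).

Prefix values for blue blue red red blue red red blue red blue blue blue blue blue blue via {L|R} + simplicity:
G_1 [b]  L=[0]  R=[—]  gives 1
G_2 [bb]  L=[0,1]  R=[—]  gives 2
G_3 [bbr]  L=[0,1]  R=[2]  gives 3/2
G_4 [bbrr]  L=[0,1]  R=[3/2,2]  gives 5/4
G_5 [bbrrb]  L=[0,1,5/4]  R=[3/2,2]  gives 11/8
G_6 [bbrrbr]  L=[0,1,5/4]  R=[11/8,3/2,2]  gives 21/16
G_7 [bbrrbrr]  L=[0,1,5/4]  R=[21/16,11/8,3/2,2]  gives 41/32
G_8 [bbrrbrrb]  L=[0,1,5/4,41/32]  R=[21/16,11/8,3/2,2]  gives 83/64
G_9 [bbrrbrrbr]  L=[0,1,5/4,41/32]  R=[83/64,21/16,11/8,3/2,2]  gives 165/128
G_10 [bbrrbrrbrb]  L=[0,1,5/4,41/32,165/128]  R=[83/64,21/16,11/8,3/2,2]  gives 331/256
G_11 [bbrrbrrbrbb]  L=[0,1,5/4,41/32,165/128,331/256]  R=[83/64,21/16,11/8,3/2,2]  gives 663/512
G_12 [bbrrbrrbrbbb]  L=[0,1,5/4,41/32,165/128,331/256,663/512]  R=[83/64,21/16,11/8,3/2,2]  gives 1327/1024
G_13 [bbrrbrrbrbbbb]  L=[0,1,5/4,41/32,165/128,331/256,663/512,1327/1024]  R=[83/64,21/16,11/8,3/2,2]  gives 2655/2048
G_14 [bbrrbrrbrbbbbb]  L=[0,1,5/4,41/32,165/128,331/256,663/512,1327/1024,2655/2048]  R=[83/64,21/16,11/8,3/2,2]  gives 5311/4096
G_15 [bbrrbrrbrbbbbbb]  L=[0,1,5/4,41/32,165/128,331/256,663/512,1327/1024,2655/2048,5311/4096]  R=[83/64,21/16,11/8,3/2,2]  gives 10623/8192

10623/8192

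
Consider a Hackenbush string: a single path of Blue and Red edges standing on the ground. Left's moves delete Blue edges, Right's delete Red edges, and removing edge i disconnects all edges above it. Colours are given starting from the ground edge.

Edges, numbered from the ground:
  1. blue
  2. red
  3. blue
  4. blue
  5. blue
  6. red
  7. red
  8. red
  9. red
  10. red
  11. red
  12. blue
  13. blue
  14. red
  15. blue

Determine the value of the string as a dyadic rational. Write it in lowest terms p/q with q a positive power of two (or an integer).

1 of 15 · b · max L 0 · min R +∞ -> 1
2 of 15 · br · max L 0 · min R 1 -> 1/2
3 of 15 · brb · max L 1/2 · min R 1 -> 3/4
4 of 15 · brbb · max L 3/4 · min R 1 -> 7/8
5 of 15 · brbbb · max L 7/8 · min R 1 -> 15/16
6 of 15 · brbbbr · max L 7/8 · min R 15/16 -> 29/32
7 of 15 · brbbbrr · max L 7/8 · min R 29/32 -> 57/64
8 of 15 · brbbbrrr · max L 7/8 · min R 57/64 -> 113/128
9 of 15 · brbbbrrrr · max L 7/8 · min R 113/128 -> 225/256
10 of 15 · brbbbrrrrr · max L 7/8 · min R 225/256 -> 449/512
11 of 15 · brbbbrrrrrr · max L 7/8 · min R 449/512 -> 897/1024
12 of 15 · brbbbrrrrrrb · max L 897/1024 · min R 449/512 -> 1795/2048
13 of 15 · brbbbrrrrrrbb · max L 1795/2048 · min R 449/512 -> 3591/4096
14 of 15 · brbbbrrrrrrbbr · max L 1795/2048 · min R 3591/4096 -> 7181/8192
15 of 15 · brbbbrrrrrrbbrb · max L 7181/8192 · min R 3591/4096 -> 14363/16384

14363/16384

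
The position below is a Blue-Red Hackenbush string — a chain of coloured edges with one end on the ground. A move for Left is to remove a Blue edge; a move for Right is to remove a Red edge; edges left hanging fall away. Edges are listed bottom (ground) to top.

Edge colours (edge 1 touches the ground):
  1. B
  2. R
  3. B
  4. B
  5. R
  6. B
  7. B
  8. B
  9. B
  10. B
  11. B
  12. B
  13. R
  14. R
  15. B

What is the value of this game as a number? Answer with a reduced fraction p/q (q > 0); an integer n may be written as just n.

Build G(s[:k]) for k = 1..15, string s = B R B B R B B B B B B B R R B.
G_1 [B]  L=[0]  R=[∅]  — 1
G_2 [BR]  L=[0]  R=[1]  — 1/2
G_3 [BRB]  L=[0, 1/2]  R=[1]  — 3/4
G_4 [BRBB]  L=[0, 1/2, 3/4]  R=[1]  — 7/8
G_5 [BRBBR]  L=[0, 1/2, 3/4]  R=[7/8, 1]  — 13/16
G_6 [BRBBRB]  L=[0, 1/2, 3/4, 13/16]  R=[7/8, 1]  — 27/32
G_7 [BRBBRBB]  L=[0, 1/2, 3/4, 13/16, 27/32]  R=[7/8, 1]  — 55/64
G_8 [BRBBRBBB]  L=[0, 1/2, 3/4, 13/16, 27/32, 55/64]  R=[7/8, 1]  — 111/128
G_9 [BRBBRBBBB]  L=[0, 1/2, 3/4, 13/16, 27/32, 55/64, 111/128]  R=[7/8, 1]  — 223/256
G_10 [BRBBRBBBBB]  L=[0, 1/2, 3/4, 13/16, 27/32, 55/64, 111/128, 223/256]  R=[7/8, 1]  — 447/512
G_11 [BRBBRBBBBBB]  L=[0, 1/2, 3/4, 13/16, 27/32, 55/64, 111/128, 223/256, 447/512]  R=[7/8, 1]  — 895/1024
G_12 [BRBBRBBBBBBB]  L=[0, 1/2, 3/4, 13/16, 27/32, 55/64, 111/128, 223/256, 447/512, 895/1024]  R=[7/8, 1]  — 1791/2048
G_13 [BRBBRBBBBBBBR]  L=[0, 1/2, 3/4, 13/16, 27/32, 55/64, 111/128, 223/256, 447/512, 895/1024]  R=[1791/2048, 7/8, 1]  — 3581/4096
G_14 [BRBBRBBBBBBBRR]  L=[0, 1/2, 3/4, 13/16, 27/32, 55/64, 111/128, 223/256, 447/512, 895/1024]  R=[3581/4096, 1791/2048, 7/8, 1]  — 7161/8192
G_15 [BRBBRBBBBBBBRRB]  L=[0, 1/2, 3/4, 13/16, 27/32, 55/64, 111/128, 223/256, 447/512, 895/1024, 7161/8192]  R=[3581/4096, 1791/2048, 7/8, 1]  — 14323/16384

14323/16384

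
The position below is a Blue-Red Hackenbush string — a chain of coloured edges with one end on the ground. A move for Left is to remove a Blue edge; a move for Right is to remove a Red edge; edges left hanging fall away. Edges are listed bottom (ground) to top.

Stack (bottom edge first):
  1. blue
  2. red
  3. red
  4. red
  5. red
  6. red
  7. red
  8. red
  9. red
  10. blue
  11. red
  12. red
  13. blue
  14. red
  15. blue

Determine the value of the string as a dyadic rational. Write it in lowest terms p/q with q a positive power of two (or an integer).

1 of 15 · b · max L 0 · min R +∞ — 1
2 of 15 · br · max L 0 · min R 1 — 1/2
3 of 15 · brr · max L 0 · min R 1/2 — 1/4
4 of 15 · brrr · max L 0 · min R 1/4 — 1/8
5 of 15 · brrrr · max L 0 · min R 1/8 — 1/16
6 of 15 · brrrrr · max L 0 · min R 1/16 — 1/32
7 of 15 · brrrrrr · max L 0 · min R 1/32 — 1/64
8 of 15 · brrrrrrr · max L 0 · min R 1/64 — 1/128
9 of 15 · brrrrrrrr · max L 0 · min R 1/128 — 1/256
10 of 15 · brrrrrrrrb · max L 1/256 · min R 1/128 — 3/512
11 of 15 · brrrrrrrrbr · max L 1/256 · min R 3/512 — 5/1024
12 of 15 · brrrrrrrrbrr · max L 1/256 · min R 5/1024 — 9/2048
13 of 15 · brrrrrrrrbrrb · max L 9/2048 · min R 5/1024 — 19/4096
14 of 15 · brrrrrrrrbrrbr · max L 9/2048 · min R 19/4096 — 37/8192
15 of 15 · brrrrrrrrbrrbrb · max L 37/8192 · min R 19/4096 — 75/16384

75/16384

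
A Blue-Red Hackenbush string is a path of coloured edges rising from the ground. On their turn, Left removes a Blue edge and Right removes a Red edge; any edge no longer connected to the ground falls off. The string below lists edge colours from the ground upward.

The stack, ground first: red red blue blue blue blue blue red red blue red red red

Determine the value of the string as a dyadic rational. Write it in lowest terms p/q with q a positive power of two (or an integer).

Build val(s[:k]) for k = 1..13, string s = red red blue blue blue blue blue red red blue red red red.
step 1: add red to get r; options L={  } R={ 0 } -> -1
step 2: add red to get rr; options L={  } R={ -1, 0 } -> -2
step 3: add blue to get rrb; options L={ -2 } R={ -1, 0 } -> -3/2
step 4: add blue to get rrbb; options L={ -2, -3/2 } R={ -1, 0 } -> -5/4
step 5: add blue to get rrbbb; options L={ -2, -3/2, -5/4 } R={ -1, 0 } -> -9/8
step 6: add blue to get rrbbbb; options L={ -2, -3/2, -5/4, -9/8 } R={ -1, 0 } -> -17/16
step 7: add blue to get rrbbbbb; options L={ -2, -3/2, -5/4, -9/8, -17/16 } R={ -1, 0 } -> -33/32
step 8: add red to get rrbbbbbr; options L={ -2, -3/2, -5/4, -9/8, -17/16 } R={ -33/32, -1, 0 } -> -67/64
step 9: add red to get rrbbbbbrr; options L={ -2, -3/2, -5/4, -9/8, -17/16 } R={ -67/64, -33/32, -1, 0 } -> -135/128
step 10: add blue to get rrbbbbbrrb; options L={ -2, -3/2, -5/4, -9/8, -17/16, -135/128 } R={ -67/64, -33/32, -1, 0 } -> -269/256
step 11: add red to get rrbbbbbrrbr; options L={ -2, -3/2, -5/4, -9/8, -17/16, -135/128 } R={ -269/256, -67/64, -33/32, -1, 0 } -> -539/512
step 12: add red to get rrbbbbbrrbrr; options L={ -2, -3/2, -5/4, -9/8, -17/16, -135/128 } R={ -539/512, -269/256, -67/64, -33/32, -1, 0 } -> -1079/1024
step 13: add red to get rrbbbbbrrbrrr; options L={ -2, -3/2, -5/4, -9/8, -17/16, -135/128 } R={ -1079/1024, -539/512, -269/256, -67/64, -33/32, -1, 0 } -> -2159/2048

-2159/2048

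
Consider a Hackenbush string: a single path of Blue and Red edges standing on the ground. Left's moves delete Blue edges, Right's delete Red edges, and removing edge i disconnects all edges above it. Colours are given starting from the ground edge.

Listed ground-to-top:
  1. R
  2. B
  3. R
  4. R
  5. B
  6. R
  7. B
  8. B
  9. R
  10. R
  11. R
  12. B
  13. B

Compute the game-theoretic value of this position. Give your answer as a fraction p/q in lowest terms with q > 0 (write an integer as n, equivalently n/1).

Prefix values for R B R R B R B B R R R B B via {L|R} + simplicity:
val(R) = { — | 0 } gives -1
val(RB) = { -1 | 0 } gives -1/2
val(RBR) = { -1 | -1/2; 0 } gives -3/4
val(RBRR) = { -1 | -3/4; -1/2; 0 } gives -7/8
val(RBRRB) = { -1; -7/8 | -3/4; -1/2; 0 } gives -13/16
val(RBRRBR) = { -1; -7/8 | -13/16; -3/4; -1/2; 0 } gives -27/32
val(RBRRBRB) = { -1; -7/8; -27/32 | -13/16; -3/4; -1/2; 0 } gives -53/64
val(RBRRBRBB) = { -1; -7/8; -27/32; -53/64 | -13/16; -3/4; -1/2; 0 } gives -105/128
val(RBRRBRBBR) = { -1; -7/8; -27/32; -53/64 | -105/128; -13/16; -3/4; -1/2; 0 } gives -211/256
val(RBRRBRBBRR) = { -1; -7/8; -27/32; -53/64 | -211/256; -105/128; -13/16; -3/4; -1/2; 0 } gives -423/512
val(RBRRBRBBRRR) = { -1; -7/8; -27/32; -53/64 | -423/512; -211/256; -105/128; -13/16; -3/4; -1/2; 0 } gives -847/1024
val(RBRRBRBBRRRB) = { -1; -7/8; -27/32; -53/64; -847/1024 | -423/512; -211/256; -105/128; -13/16; -3/4; -1/2; 0 } gives -1693/2048
val(RBRRBRBBRRRBB) = { -1; -7/8; -27/32; -53/64; -847/1024; -1693/2048 | -423/512; -211/256; -105/128; -13/16; -3/4; -1/2; 0 } gives -3385/4096

-3385/4096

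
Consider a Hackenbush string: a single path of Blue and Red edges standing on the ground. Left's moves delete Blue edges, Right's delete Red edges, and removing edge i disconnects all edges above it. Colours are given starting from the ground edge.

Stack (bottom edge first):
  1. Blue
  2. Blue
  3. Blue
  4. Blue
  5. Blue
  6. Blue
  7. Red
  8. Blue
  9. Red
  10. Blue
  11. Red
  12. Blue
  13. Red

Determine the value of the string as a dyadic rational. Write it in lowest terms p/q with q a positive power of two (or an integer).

edge 1 of 13 (Blue): { 0 | none } gives 1
edge 2 of 13 (Blue): { 0, 1 | none } gives 2
edge 3 of 13 (Blue): { 0, 1, 2 | none } gives 3
edge 4 of 13 (Blue): { 0, 1, 2, 3 | none } gives 4
edge 5 of 13 (Blue): { 0, 1, 2, 3, 4 | none } gives 5
edge 6 of 13 (Blue): { 0, 1, 2, 3, 4, 5 | none } gives 6
edge 7 of 13 (Red): { 0, 1, 2, 3, 4, 5 | 6 } gives 11/2
edge 8 of 13 (Blue): { 0, 1, 2, 3, 4, 5, 11/2 | 6 } gives 23/4
edge 9 of 13 (Red): { 0, 1, 2, 3, 4, 5, 11/2 | 23/4, 6 } gives 45/8
edge 10 of 13 (Blue): { 0, 1, 2, 3, 4, 5, 11/2, 45/8 | 23/4, 6 } gives 91/16
edge 11 of 13 (Red): { 0, 1, 2, 3, 4, 5, 11/2, 45/8 | 91/16, 23/4, 6 } gives 181/32
edge 12 of 13 (Blue): { 0, 1, 2, 3, 4, 5, 11/2, 45/8, 181/32 | 91/16, 23/4, 6 } gives 363/64
edge 13 of 13 (Red): { 0, 1, 2, 3, 4, 5, 11/2, 45/8, 181/32 | 363/64, 91/16, 23/4, 6 } gives 725/128

725/128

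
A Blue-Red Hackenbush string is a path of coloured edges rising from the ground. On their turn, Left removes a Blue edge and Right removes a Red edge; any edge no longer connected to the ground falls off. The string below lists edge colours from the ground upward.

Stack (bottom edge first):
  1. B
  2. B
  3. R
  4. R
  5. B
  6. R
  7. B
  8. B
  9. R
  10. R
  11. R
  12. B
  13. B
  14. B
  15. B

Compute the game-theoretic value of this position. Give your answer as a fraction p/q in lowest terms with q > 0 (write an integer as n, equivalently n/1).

11039/8192

Build val(s[:k]) for k = 1..15, string s = B B R R B R B B R R R B B B B.
1 of 15 · B · max L 0 · min R +∞ ⇒ 1
2 of 15 · BB · max L 1 · min R +∞ ⇒ 2
3 of 15 · BBR · max L 1 · min R 2 ⇒ 3/2
4 of 15 · BBRR · max L 1 · min R 3/2 ⇒ 5/4
5 of 15 · BBRRB · max L 5/4 · min R 3/2 ⇒ 11/8
6 of 15 · BBRRBR · max L 5/4 · min R 11/8 ⇒ 21/16
7 of 15 · BBRRBRB · max L 21/16 · min R 11/8 ⇒ 43/32
8 of 15 · BBRRBRBB · max L 43/32 · min R 11/8 ⇒ 87/64
9 of 15 · BBRRBRBBR · max L 43/32 · min R 87/64 ⇒ 173/128
10 of 15 · BBRRBRBBRR · max L 43/32 · min R 173/128 ⇒ 345/256
11 of 15 · BBRRBRBBRRR · max L 43/32 · min R 345/256 ⇒ 689/512
12 of 15 · BBRRBRBBRRRB · max L 689/512 · min R 345/256 ⇒ 1379/1024
13 of 15 · BBRRBRBBRRRBB · max L 1379/1024 · min R 345/256 ⇒ 2759/2048
14 of 15 · BBRRBRBBRRRBBB · max L 2759/2048 · min R 345/256 ⇒ 5519/4096
15 of 15 · BBRRBRBBRRRBBBB · max L 5519/4096 · min R 345/256 ⇒ 11039/8192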